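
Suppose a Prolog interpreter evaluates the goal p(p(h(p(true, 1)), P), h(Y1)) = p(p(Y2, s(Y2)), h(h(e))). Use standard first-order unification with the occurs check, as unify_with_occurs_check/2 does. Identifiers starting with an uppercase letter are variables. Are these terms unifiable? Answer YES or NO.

Decompose p/2: p(h(p(true, 1)), P) = p(Y2, s(Y2)),  h(Y1) = h(h(e)).
Decompose p/2: h(p(true, 1)) = Y2,  P = s(Y2).
Bind Y2 := h(p(true, 1)); substituting into the one remaining equation that mentions Y2 gives: P = s(h(p(true, 1))).
Bind P := s(h(p(true, 1))); no other remaining equation mentions P.
Decompose h/1: Y1 = h(e).
Bind Y1 := h(e).
No equations remain and no clash or occurs-check failure arose, so a unifier exists.

YES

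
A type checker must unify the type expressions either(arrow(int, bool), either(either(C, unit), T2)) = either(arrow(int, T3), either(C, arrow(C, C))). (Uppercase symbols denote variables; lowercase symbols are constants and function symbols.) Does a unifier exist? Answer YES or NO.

Decompose either/2: arrow(int, bool) = arrow(int, T3),  either(either(C, unit), T2) = either(C, arrow(C, C)).
Decompose arrow/2: int = int,  bool = T3.
Delete trivial equation int = int.
Bind T3 := bool; no other remaining equation mentions T3.
Decompose either/2: either(C, unit) = C,  T2 = arrow(C, C).
Occurs check fails: C occurs in either(C, unit); the equation C = either(C, unit) has no finite solution.

NO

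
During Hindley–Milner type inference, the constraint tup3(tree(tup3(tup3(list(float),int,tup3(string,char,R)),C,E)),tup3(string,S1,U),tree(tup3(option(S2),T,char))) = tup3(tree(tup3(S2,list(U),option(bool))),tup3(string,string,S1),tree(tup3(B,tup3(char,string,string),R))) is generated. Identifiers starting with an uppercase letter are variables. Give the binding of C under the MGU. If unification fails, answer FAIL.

list(string)

Decompose tup3/3: tree(tup3(tup3(list(float),int,tup3(string,char,R)),C,E)) = tree(tup3(S2,list(U),option(bool))),  tup3(string,S1,U) = tup3(string,string,S1),  tree(tup3(option(S2),T,char)) = tree(tup3(B,tup3(char,string,string),R)).
Decompose tree/1: tup3(tup3(list(float),int,tup3(string,char,R)),C,E) = tup3(S2,list(U),option(bool)).
Decompose tup3/3: tup3(list(float),int,tup3(string,char,R)) = S2,  C = list(U),  E = option(bool).
Bind S2 := tup3(list(float),int,tup3(string,char,R)); substituting into the one remaining equation that mentions S2 gives: tree(tup3(option(tup3(list(float),int,tup3(string,char,R))),T,char)) = tree(tup3(B,tup3(char,string,string),R)).
Bind C := list(U); no other remaining equation mentions C.
Bind E := option(bool); no other remaining equation mentions E.
Decompose tup3/3: string = string,  S1 = string,  U = S1.
Delete trivial equation string = string.
Bind S1 := string; substituting into the one remaining equation that mentions S1 gives: U = string.
Bind U := string; no other remaining equation mentions U. Substituting into the earlier binding gives C := list(string).
Decompose tree/1: tup3(option(tup3(list(float),int,tup3(string,char,R))),T,char) = tup3(B,tup3(char,string,string),R).
Decompose tup3/3: option(tup3(list(float),int,tup3(string,char,R))) = B,  T = tup3(char,string,string),  char = R.
Bind B := option(tup3(list(float),int,tup3(string,char,R))); no other remaining equation mentions B.
Bind T := tup3(char,string,string); no other remaining equation mentions T.
Bind R := char. Substituting into the earlier bindings gives S2 := tup3(list(float),int,tup3(string,char,char)), B := option(tup3(list(float),int,tup3(string,char,char))).
MGU = { S2 ↦ tup3(list(float),int,tup3(string,char,char)), C ↦ list(string), E ↦ option(bool), S1 ↦ string, U ↦ string, B ↦ option(tup3(list(float),int,tup3(string,char,char))), T ↦ tup3(char,string,string), R ↦ char }, so C ↦ list(string).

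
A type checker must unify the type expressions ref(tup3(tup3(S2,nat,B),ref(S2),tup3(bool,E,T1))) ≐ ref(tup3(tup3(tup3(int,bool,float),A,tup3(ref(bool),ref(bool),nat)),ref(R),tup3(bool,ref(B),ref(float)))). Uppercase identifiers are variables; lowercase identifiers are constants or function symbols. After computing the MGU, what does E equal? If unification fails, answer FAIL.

ref(tup3(ref(bool),ref(bool),nat))

Decompose ref/1: tup3(tup3(S2,nat,B),ref(S2),tup3(bool,E,T1)) ≐ tup3(tup3(tup3(int,bool,float),A,tup3(ref(bool),ref(bool),nat)),ref(R),tup3(bool,ref(B),ref(float))).
Decompose tup3/3: tup3(S2,nat,B) ≐ tup3(tup3(int,bool,float),A,tup3(ref(bool),ref(bool),nat)),  ref(S2) ≐ ref(R),  tup3(bool,E,T1) ≐ tup3(bool,ref(B),ref(float)).
Decompose tup3/3: S2 ≐ tup3(int,bool,float),  nat ≐ A,  B ≐ tup3(ref(bool),ref(bool),nat).
Bind S2 := tup3(int,bool,float); substituting into the one remaining equation that mentions S2 gives: ref(tup3(int,bool,float)) ≐ ref(R).
Bind A := nat; no other remaining equation mentions A.
Bind B := tup3(ref(bool),ref(bool),nat); substituting into the one remaining equation that mentions B gives: tup3(bool,E,T1) ≐ tup3(bool,ref(tup3(ref(bool),ref(bool),nat)),ref(float)).
Decompose ref/1: tup3(int,bool,float) ≐ R.
Bind R := tup3(int,bool,float); no other remaining equation mentions R.
Decompose tup3/3: bool ≐ bool,  E ≐ ref(tup3(ref(bool),ref(bool),nat)),  T1 ≐ ref(float).
Delete trivial equation bool ≐ bool.
Bind E := ref(tup3(ref(bool),ref(bool),nat)); no other remaining equation mentions E.
Bind T1 := ref(float).
MGU = { S2 ↦ tup3(int,bool,float), A ↦ nat, B ↦ tup3(ref(bool),ref(bool),nat), R ↦ tup3(int,bool,float), E ↦ ref(tup3(ref(bool),ref(bool),nat)), T1 ↦ ref(float) }, so E ↦ ref(tup3(ref(bool),ref(bool),nat)).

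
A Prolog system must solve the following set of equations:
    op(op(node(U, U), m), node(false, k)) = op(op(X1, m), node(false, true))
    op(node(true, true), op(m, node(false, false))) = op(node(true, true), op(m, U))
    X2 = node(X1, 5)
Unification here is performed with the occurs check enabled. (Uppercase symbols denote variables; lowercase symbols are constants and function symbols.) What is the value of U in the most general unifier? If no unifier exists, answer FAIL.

Decompose op/2: op(node(U, U), m) = op(X1, m),  node(false, k) = node(false, true).
Decompose op/2: node(U, U) = X1,  m = m.
Bind X1 := node(U, U); substituting into the one remaining equation that mentions X1 gives: X2 = node(node(U, U), 5).
Delete trivial equation m = m.
Decompose node/2: false = false,  k = true.
Delete trivial equation false = false.
Clash: constants k and true differ; no unifier exists.

FAIL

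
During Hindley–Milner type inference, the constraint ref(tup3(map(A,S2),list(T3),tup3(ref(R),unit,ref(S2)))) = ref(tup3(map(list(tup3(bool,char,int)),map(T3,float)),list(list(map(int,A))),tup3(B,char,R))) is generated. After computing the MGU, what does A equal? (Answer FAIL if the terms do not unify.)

FAIL

Decompose ref/1: tup3(map(A,S2),list(T3),tup3(ref(R),unit,ref(S2))) = tup3(map(list(tup3(bool,char,int)),map(T3,float)),list(list(map(int,A))),tup3(B,char,R)).
Decompose tup3/3: map(A,S2) = map(list(tup3(bool,char,int)),map(T3,float)),  list(T3) = list(list(map(int,A))),  tup3(ref(R),unit,ref(S2)) = tup3(B,char,R).
Decompose map/2: A = list(tup3(bool,char,int)),  S2 = map(T3,float).
Bind A := list(tup3(bool,char,int)); substituting into the one remaining equation that mentions A gives: list(T3) = list(list(map(int,list(tup3(bool,char,int))))).
Bind S2 := map(T3,float); substituting into the one remaining equation that mentions S2 gives: tup3(ref(R),unit,ref(map(T3,float))) = tup3(B,char,R).
Decompose list/1: T3 = list(map(int,list(tup3(bool,char,int)))).
Bind T3 := list(map(int,list(tup3(bool,char,int)))); substituting into the remaining equation gives: tup3(ref(R),unit,ref(map(list(map(int,list(tup3(bool,char,int)))),float))) = tup3(B,char,R). Substituting into the earlier binding gives S2 := map(list(map(int,list(tup3(bool,char,int)))),float).
Decompose tup3/3: ref(R) = B,  unit = char,  ref(map(list(map(int,list(tup3(bool,char,int)))),float)) = R.
Bind B := ref(R); no other remaining equation mentions B.
Clash: constants unit and char differ; no unifier exists.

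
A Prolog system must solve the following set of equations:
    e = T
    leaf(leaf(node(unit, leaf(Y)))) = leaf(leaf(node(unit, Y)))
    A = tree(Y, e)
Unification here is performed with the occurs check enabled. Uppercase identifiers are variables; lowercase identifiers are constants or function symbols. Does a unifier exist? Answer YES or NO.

NO

Bind T := e; no other remaining equation mentions T.
Decompose leaf/1: leaf(node(unit, leaf(Y))) = leaf(node(unit, Y)).
Decompose leaf/1: node(unit, leaf(Y)) = node(unit, Y).
Decompose node/2: unit = unit,  leaf(Y) = Y.
Delete trivial equation unit = unit.
Occurs check fails: Y occurs in leaf(Y); the equation Y = leaf(Y) has no finite solution.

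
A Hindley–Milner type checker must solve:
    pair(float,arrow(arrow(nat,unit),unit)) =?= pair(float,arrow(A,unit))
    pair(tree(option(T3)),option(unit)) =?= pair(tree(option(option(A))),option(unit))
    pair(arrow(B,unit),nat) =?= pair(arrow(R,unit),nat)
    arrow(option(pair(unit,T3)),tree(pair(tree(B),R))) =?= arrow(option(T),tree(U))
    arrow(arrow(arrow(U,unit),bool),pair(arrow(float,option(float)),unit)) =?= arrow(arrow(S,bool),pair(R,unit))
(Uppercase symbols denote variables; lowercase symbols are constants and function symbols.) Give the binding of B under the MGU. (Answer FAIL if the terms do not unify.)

Decompose pair/2: float =?= float,  arrow(arrow(nat,unit),unit) =?= arrow(A,unit).
Delete trivial equation float =?= float.
Decompose arrow/2: arrow(nat,unit) =?= A,  unit =?= unit.
Bind A := arrow(nat,unit); substituting into the one remaining equation that mentions A gives: pair(tree(option(T3)),option(unit)) =?= pair(tree(option(option(arrow(nat,unit)))),option(unit)).
Delete trivial equation unit =?= unit.
Decompose pair/2: tree(option(T3)) =?= tree(option(option(arrow(nat,unit)))),  option(unit) =?= option(unit).
Decompose tree/1: option(T3) =?= option(option(arrow(nat,unit))).
Decompose option/1: T3 =?= option(arrow(nat,unit)).
Bind T3 := option(arrow(nat,unit)); substituting into the one remaining equation that mentions T3 gives: arrow(option(pair(unit,option(arrow(nat,unit)))),tree(pair(tree(B),R))) =?= arrow(option(T),tree(U)).
Delete trivial equation option(unit) =?= option(unit).
Decompose pair/2: arrow(B,unit) =?= arrow(R,unit),  nat =?= nat.
Decompose arrow/2: B =?= R,  unit =?= unit.
Bind B := R; substituting into the one remaining equation that mentions B gives: arrow(option(pair(unit,option(arrow(nat,unit)))),tree(pair(tree(R),R))) =?= arrow(option(T),tree(U)).
Delete trivial equation unit =?= unit.
Delete trivial equation nat =?= nat.
Decompose arrow/2: option(pair(unit,option(arrow(nat,unit)))) =?= option(T),  tree(pair(tree(R),R)) =?= tree(U).
Decompose option/1: pair(unit,option(arrow(nat,unit))) =?= T.
Bind T := pair(unit,option(arrow(nat,unit))); no other remaining equation mentions T.
Decompose tree/1: pair(tree(R),R) =?= U.
Bind U := pair(tree(R),R); substituting into the remaining equation gives: arrow(arrow(arrow(pair(tree(R),R),unit),bool),pair(arrow(float,option(float)),unit)) =?= arrow(arrow(S,bool),pair(R,unit)).
Decompose arrow/2: arrow(arrow(pair(tree(R),R),unit),bool) =?= arrow(S,bool),  pair(arrow(float,option(float)),unit) =?= pair(R,unit).
Decompose arrow/2: arrow(pair(tree(R),R),unit) =?= S,  bool =?= bool.
Bind S := arrow(pair(tree(R),R),unit); no other remaining equation mentions S.
Delete trivial equation bool =?= bool.
Decompose pair/2: arrow(float,option(float)) =?= R,  unit =?= unit.
Bind R := arrow(float,option(float)); no other remaining equation mentions R. Substituting into the earlier bindings gives B := arrow(float,option(float)), U := pair(tree(arrow(float,option(float))),arrow(float,option(float))), S := arrow(pair(tree(arrow(float,option(float))),arrow(float,option(float))),unit).
Delete trivial equation unit =?= unit.
MGU = { A ↦ arrow(nat,unit), T3 ↦ option(arrow(nat,unit)), B ↦ arrow(float,option(float)), T ↦ pair(unit,option(arrow(nat,unit))), U ↦ pair(tree(arrow(float,option(float))),arrow(float,option(float))), S ↦ arrow(pair(tree(arrow(float,option(float))),arrow(float,option(float))),unit), R ↦ arrow(float,option(float)) }, so B ↦ arrow(float,option(float)).

arrow(float,option(float))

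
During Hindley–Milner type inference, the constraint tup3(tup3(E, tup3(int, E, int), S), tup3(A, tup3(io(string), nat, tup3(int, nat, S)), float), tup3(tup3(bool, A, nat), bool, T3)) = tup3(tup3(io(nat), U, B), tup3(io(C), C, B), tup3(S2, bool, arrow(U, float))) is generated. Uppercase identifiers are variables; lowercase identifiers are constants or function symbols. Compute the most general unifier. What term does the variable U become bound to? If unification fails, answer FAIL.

tup3(int, io(nat), int)

Decompose tup3/3: tup3(E, tup3(int, E, int), S) = tup3(io(nat), U, B),  tup3(A, tup3(io(string), nat, tup3(int, nat, S)), float) = tup3(io(C), C, B),  tup3(tup3(bool, A, nat), bool, T3) = tup3(S2, bool, arrow(U, float)).
Decompose tup3/3: E = io(nat),  tup3(int, E, int) = U,  S = B.
Bind E := io(nat); substituting into the one remaining equation that mentions E gives: tup3(int, io(nat), int) = U.
Bind U := tup3(int, io(nat), int); substituting into the one remaining equation that mentions U gives: tup3(tup3(bool, A, nat), bool, T3) = tup3(S2, bool, arrow(tup3(int, io(nat), int), float)).
Bind S := B; substituting into the one remaining equation that mentions S gives: tup3(A, tup3(io(string), nat, tup3(int, nat, B)), float) = tup3(io(C), C, B).
Decompose tup3/3: A = io(C),  tup3(io(string), nat, tup3(int, nat, B)) = C,  float = B.
Bind A := io(C); substituting into the one remaining equation that mentions A gives: tup3(tup3(bool, io(C), nat), bool, T3) = tup3(S2, bool, arrow(tup3(int, io(nat), int), float)).
Bind C := tup3(io(string), nat, tup3(int, nat, B)); substituting into the one remaining equation that mentions C gives: tup3(tup3(bool, io(tup3(io(string), nat, tup3(int, nat, B))), nat), bool, T3) = tup3(S2, bool, arrow(tup3(int, io(nat), int), float)). Substituting into the earlier binding gives A := io(tup3(io(string), nat, tup3(int, nat, B))).
Bind B := float; substituting into the remaining equation gives: tup3(tup3(bool, io(tup3(io(string), nat, tup3(int, nat, float))), nat), bool, T3) = tup3(S2, bool, arrow(tup3(int, io(nat), int), float)). Substituting into the earlier bindings gives S := float, A := io(tup3(io(string), nat, tup3(int, nat, float))), C := tup3(io(string), nat, tup3(int, nat, float)).
Decompose tup3/3: tup3(bool, io(tup3(io(string), nat, tup3(int, nat, float))), nat) = S2,  bool = bool,  T3 = arrow(tup3(int, io(nat), int), float).
Bind S2 := tup3(bool, io(tup3(io(string), nat, tup3(int, nat, float))), nat); no other remaining equation mentions S2.
Delete trivial equation bool = bool.
Bind T3 := arrow(tup3(int, io(nat), int), float).
MGU = { E -> io(nat), U -> tup3(int, io(nat), int), S -> float, A -> io(tup3(io(string), nat, tup3(int, nat, float))), C -> tup3(io(string), nat, tup3(int, nat, float)), B -> float, S2 -> tup3(bool, io(tup3(io(string), nat, tup3(int, nat, float))), nat), T3 -> arrow(tup3(int, io(nat), int), float) }, so U -> tup3(int, io(nat), int).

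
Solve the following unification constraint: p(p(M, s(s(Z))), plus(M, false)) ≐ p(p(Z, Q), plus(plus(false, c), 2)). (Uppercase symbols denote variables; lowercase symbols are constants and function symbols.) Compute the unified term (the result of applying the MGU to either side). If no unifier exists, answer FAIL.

Decompose p/2: p(M, s(s(Z))) ≐ p(Z, Q),  plus(M, false) ≐ plus(plus(false, c), 2).
Decompose p/2: M ≐ Z,  s(s(Z)) ≐ Q.
Bind M := Z; substituting into the one remaining equation that mentions M gives: plus(Z, false) ≐ plus(plus(false, c), 2).
Bind Q := s(s(Z)); no other remaining equation mentions Q.
Decompose plus/2: Z ≐ plus(false, c),  false ≐ 2.
Bind Z := plus(false, c); no other remaining equation mentions Z. Substituting into the earlier bindings gives M := plus(false, c), Q := s(s(plus(false, c))).
Clash: constants false and 2 differ; no unifier exists.

FAIL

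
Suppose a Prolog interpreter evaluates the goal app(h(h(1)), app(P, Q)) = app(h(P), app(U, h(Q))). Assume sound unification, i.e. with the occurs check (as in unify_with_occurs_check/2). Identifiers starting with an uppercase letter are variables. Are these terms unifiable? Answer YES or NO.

NO

Decompose app/2: h(h(1)) = h(P),  app(P, Q) = app(U, h(Q)).
Decompose h/1: h(1) = P.
Bind P := h(1); substituting into the remaining equation gives: app(h(1), Q) = app(U, h(Q)).
Decompose app/2: h(1) = U,  Q = h(Q).
Bind U := h(1); no other remaining equation mentions U.
Occurs check fails: Q occurs in h(Q); the equation Q = h(Q) has no finite solution.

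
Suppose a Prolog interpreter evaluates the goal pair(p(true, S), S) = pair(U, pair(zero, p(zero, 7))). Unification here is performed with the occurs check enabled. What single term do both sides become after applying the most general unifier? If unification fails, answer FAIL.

Decompose pair/2: p(true, S) = U,  S = pair(zero, p(zero, 7)).
Bind U := p(true, S); no other remaining equation mentions U.
Bind S := pair(zero, p(zero, 7)). Substituting into the earlier binding gives U := p(true, pair(zero, p(zero, 7))).
Applying the MGU to either side gives pair(p(true, pair(zero, p(zero, 7))), pair(zero, p(zero, 7))).

pair(p(true, pair(zero, p(zero, 7))), pair(zero, p(zero, 7)))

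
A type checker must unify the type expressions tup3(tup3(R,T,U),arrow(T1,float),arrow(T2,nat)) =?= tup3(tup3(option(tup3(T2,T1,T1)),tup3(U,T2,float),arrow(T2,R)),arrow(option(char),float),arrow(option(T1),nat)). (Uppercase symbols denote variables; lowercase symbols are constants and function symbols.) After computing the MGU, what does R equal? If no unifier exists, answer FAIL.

Decompose tup3/3: tup3(R,T,U) =?= tup3(option(tup3(T2,T1,T1)),tup3(U,T2,float),arrow(T2,R)),  arrow(T1,float) =?= arrow(option(char),float),  arrow(T2,nat) =?= arrow(option(T1),nat).
Decompose tup3/3: R =?= option(tup3(T2,T1,T1)),  T =?= tup3(U,T2,float),  U =?= arrow(T2,R).
Bind R := option(tup3(T2,T1,T1)); substituting into the one remaining equation that mentions R gives: U =?= arrow(T2,option(tup3(T2,T1,T1))).
Bind T := tup3(U,T2,float); no other remaining equation mentions T.
Bind U := arrow(T2,option(tup3(T2,T1,T1))); no other remaining equation mentions U. Substituting into the earlier binding gives T := tup3(arrow(T2,option(tup3(T2,T1,T1))),T2,float).
Decompose arrow/2: T1 =?= option(char),  float =?= float.
Bind T1 := option(char); substituting into the one remaining equation that mentions T1 gives: arrow(T2,nat) =?= arrow(option(option(char)),nat). Substituting into the earlier bindings gives R := option(tup3(T2,option(char),option(char))), T := tup3(arrow(T2,option(tup3(T2,option(char),option(char)))),T2,float), U := arrow(T2,option(tup3(T2,option(char),option(char)))).
Delete trivial equation float =?= float.
Decompose arrow/2: T2 =?= option(option(char)),  nat =?= nat.
Bind T2 := option(option(char)); no other remaining equation mentions T2. Substituting into the earlier bindings gives R := option(tup3(option(option(char)),option(char),option(char))), T := tup3(arrow(option(option(char)),option(tup3(option(option(char)),option(char),option(char)))),option(option(char)),float), U := arrow(option(option(char)),option(tup3(option(option(char)),option(char),option(char)))).
Delete trivial equation nat =?= nat.
MGU = { R := option(tup3(option(option(char)),option(char),option(char))), T := tup3(arrow(option(option(char)),option(tup3(option(option(char)),option(char),option(char)))),option(option(char)),float), U := arrow(option(option(char)),option(tup3(option(option(char)),option(char),option(char)))), T1 := option(char), T2 := option(option(char)) }, so R := option(tup3(option(option(char)),option(char),option(char))).

option(tup3(option(option(char)),option(char),option(char)))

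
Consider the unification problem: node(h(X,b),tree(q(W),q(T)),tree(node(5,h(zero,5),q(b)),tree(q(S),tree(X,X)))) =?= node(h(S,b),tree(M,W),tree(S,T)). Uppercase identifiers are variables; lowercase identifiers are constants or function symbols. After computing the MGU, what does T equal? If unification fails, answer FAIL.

tree(q(node(5,h(zero,5),q(b))),tree(node(5,h(zero,5),q(b)),node(5,h(zero,5),q(b))))

Decompose node/3: h(X,b) =?= h(S,b),  tree(q(W),q(T)) =?= tree(M,W),  tree(node(5,h(zero,5),q(b)),tree(q(S),tree(X,X))) =?= tree(S,T).
Decompose h/2: X =?= S,  b =?= b.
Bind X := S; substituting into the one remaining equation that mentions X gives: tree(node(5,h(zero,5),q(b)),tree(q(S),tree(S,S))) =?= tree(S,T).
Delete trivial equation b =?= b.
Decompose tree/2: q(W) =?= M,  q(T) =?= W.
Bind M := q(W); no other remaining equation mentions M.
Bind W := q(T); no other remaining equation mentions W. Substituting into the earlier binding gives M := q(q(T)).
Decompose tree/2: node(5,h(zero,5),q(b)) =?= S,  tree(q(S),tree(S,S)) =?= T.
Bind S := node(5,h(zero,5),q(b)); substituting into the remaining equation gives: tree(q(node(5,h(zero,5),q(b))),tree(node(5,h(zero,5),q(b)),node(5,h(zero,5),q(b)))) =?= T. Substituting into the earlier binding gives X := node(5,h(zero,5),q(b)).
Bind T := tree(q(node(5,h(zero,5),q(b))),tree(node(5,h(zero,5),q(b)),node(5,h(zero,5),q(b)))). Substituting into the earlier bindings gives M := q(q(tree(q(node(5,h(zero,5),q(b))),tree(node(5,h(zero,5),q(b)),node(5,h(zero,5),q(b)))))), W := q(tree(q(node(5,h(zero,5),q(b))),tree(node(5,h(zero,5),q(b)),node(5,h(zero,5),q(b))))).
MGU = { X ↦ node(5,h(zero,5),q(b)), M ↦ q(q(tree(q(node(5,h(zero,5),q(b))),tree(node(5,h(zero,5),q(b)),node(5,h(zero,5),q(b)))))), W ↦ q(tree(q(node(5,h(zero,5),q(b))),tree(node(5,h(zero,5),q(b)),node(5,h(zero,5),q(b))))), S ↦ node(5,h(zero,5),q(b)), T ↦ tree(q(node(5,h(zero,5),q(b))),tree(node(5,h(zero,5),q(b)),node(5,h(zero,5),q(b)))) }, so T ↦ tree(q(node(5,h(zero,5),q(b))),tree(node(5,h(zero,5),q(b)),node(5,h(zero,5),q(b)))).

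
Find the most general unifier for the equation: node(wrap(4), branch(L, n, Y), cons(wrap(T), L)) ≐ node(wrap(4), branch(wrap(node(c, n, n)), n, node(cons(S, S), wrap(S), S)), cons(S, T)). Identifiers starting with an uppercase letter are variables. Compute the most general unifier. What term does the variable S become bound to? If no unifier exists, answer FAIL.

wrap(wrap(node(c, n, n)))

Decompose node/3: wrap(4) ≐ wrap(4),  branch(L, n, Y) ≐ branch(wrap(node(c, n, n)), n, node(cons(S, S), wrap(S), S)),  cons(wrap(T), L) ≐ cons(S, T).
Delete trivial equation wrap(4) ≐ wrap(4).
Decompose branch/3: L ≐ wrap(node(c, n, n)),  n ≐ n,  Y ≐ node(cons(S, S), wrap(S), S).
Bind L := wrap(node(c, n, n)); substituting into the one remaining equation that mentions L gives: cons(wrap(T), wrap(node(c, n, n))) ≐ cons(S, T).
Delete trivial equation n ≐ n.
Bind Y := node(cons(S, S), wrap(S), S); no other remaining equation mentions Y.
Decompose cons/2: wrap(T) ≐ S,  wrap(node(c, n, n)) ≐ T.
Bind S := wrap(T); no other remaining equation mentions S. Substituting into the earlier binding gives Y := node(cons(wrap(T), wrap(T)), wrap(wrap(T)), wrap(T)).
Bind T := wrap(node(c, n, n)). Substituting into the earlier bindings gives Y := node(cons(wrap(wrap(node(c, n, n))), wrap(wrap(node(c, n, n)))), wrap(wrap(wrap(node(c, n, n)))), wrap(wrap(node(c, n, n)))), S := wrap(wrap(node(c, n, n))).
MGU = { L ↦ wrap(node(c, n, n)), Y ↦ node(cons(wrap(wrap(node(c, n, n))), wrap(wrap(node(c, n, n)))), wrap(wrap(wrap(node(c, n, n)))), wrap(wrap(node(c, n, n)))), S ↦ wrap(wrap(node(c, n, n))), T ↦ wrap(node(c, n, n)) }, so S ↦ wrap(wrap(node(c, n, n))).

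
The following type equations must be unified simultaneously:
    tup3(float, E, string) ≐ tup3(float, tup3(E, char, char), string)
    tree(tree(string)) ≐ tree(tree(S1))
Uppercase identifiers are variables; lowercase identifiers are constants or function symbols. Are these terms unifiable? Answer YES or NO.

NO

Decompose tup3/3: float ≐ float,  E ≐ tup3(E, char, char),  string ≐ string.
Delete trivial equation float ≐ float.
Occurs check fails: E occurs in tup3(E, char, char); the equation E ≐ tup3(E, char, char) has no finite solution.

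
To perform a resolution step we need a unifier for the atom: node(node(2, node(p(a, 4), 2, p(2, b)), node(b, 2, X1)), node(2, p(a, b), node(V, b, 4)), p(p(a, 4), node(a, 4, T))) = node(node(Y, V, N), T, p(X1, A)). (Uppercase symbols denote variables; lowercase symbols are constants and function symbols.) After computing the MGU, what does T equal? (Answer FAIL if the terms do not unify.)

node(2, p(a, b), node(node(p(a, 4), 2, p(2, b)), b, 4))

Decompose node/3: node(2, node(p(a, 4), 2, p(2, b)), node(b, 2, X1)) = node(Y, V, N),  node(2, p(a, b), node(V, b, 4)) = T,  p(p(a, 4), node(a, 4, T)) = p(X1, A).
Decompose node/3: 2 = Y,  node(p(a, 4), 2, p(2, b)) = V,  node(b, 2, X1) = N.
Bind Y := 2; no other remaining equation mentions Y.
Bind V := node(p(a, 4), 2, p(2, b)); substituting into the one remaining equation that mentions V gives: node(2, p(a, b), node(node(p(a, 4), 2, p(2, b)), b, 4)) = T.
Bind N := node(b, 2, X1); no other remaining equation mentions N.
Bind T := node(2, p(a, b), node(node(p(a, 4), 2, p(2, b)), b, 4)); substituting into the remaining equation gives: p(p(a, 4), node(a, 4, node(2, p(a, b), node(node(p(a, 4), 2, p(2, b)), b, 4)))) = p(X1, A).
Decompose p/2: p(a, 4) = X1,  node(a, 4, node(2, p(a, b), node(node(p(a, 4), 2, p(2, b)), b, 4))) = A.
Bind X1 := p(a, 4); no other remaining equation mentions X1. Substituting into the earlier binding gives N := node(b, 2, p(a, 4)).
Bind A := node(a, 4, node(2, p(a, b), node(node(p(a, 4), 2, p(2, b)), b, 4))).
MGU = { Y -> 2, V -> node(p(a, 4), 2, p(2, b)), N -> node(b, 2, p(a, 4)), T -> node(2, p(a, b), node(node(p(a, 4), 2, p(2, b)), b, 4)), X1 -> p(a, 4), A -> node(a, 4, node(2, p(a, b), node(node(p(a, 4), 2, p(2, b)), b, 4))) }, so T -> node(2, p(a, b), node(node(p(a, 4), 2, p(2, b)), b, 4)).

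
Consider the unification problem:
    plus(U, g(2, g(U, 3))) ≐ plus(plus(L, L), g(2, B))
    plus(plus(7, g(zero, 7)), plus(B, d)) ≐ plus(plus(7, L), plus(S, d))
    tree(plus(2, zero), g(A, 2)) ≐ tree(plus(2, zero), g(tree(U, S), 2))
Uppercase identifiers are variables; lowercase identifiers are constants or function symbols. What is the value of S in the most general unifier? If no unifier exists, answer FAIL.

Decompose plus/2: U ≐ plus(L, L),  g(2, g(U, 3)) ≐ g(2, B).
Bind U := plus(L, L); substituting into the 2 remaining equations that mention U gives: g(2, g(plus(L, L), 3)) ≐ g(2, B),  tree(plus(2, zero), g(A, 2)) ≐ tree(plus(2, zero), g(tree(plus(L, L), S), 2)).
Decompose g/2: 2 ≐ 2,  g(plus(L, L), 3) ≐ B.
Delete trivial equation 2 ≐ 2.
Bind B := g(plus(L, L), 3); substituting into the one remaining equation that mentions B gives: plus(plus(7, g(zero, 7)), plus(g(plus(L, L), 3), d)) ≐ plus(plus(7, L), plus(S, d)).
Decompose plus/2: plus(7, g(zero, 7)) ≐ plus(7, L),  plus(g(plus(L, L), 3), d) ≐ plus(S, d).
Decompose plus/2: 7 ≐ 7,  g(zero, 7) ≐ L.
Delete trivial equation 7 ≐ 7.
Bind L := g(zero, 7); substituting into the remaining equations gives: plus(g(plus(g(zero, 7), g(zero, 7)), 3), d) ≐ plus(S, d),  tree(plus(2, zero), g(A, 2)) ≐ tree(plus(2, zero), g(tree(plus(g(zero, 7), g(zero, 7)), S), 2)). Substituting into the earlier bindings gives U := plus(g(zero, 7), g(zero, 7)), B := g(plus(g(zero, 7), g(zero, 7)), 3).
Decompose plus/2: g(plus(g(zero, 7), g(zero, 7)), 3) ≐ S,  d ≐ d.
Bind S := g(plus(g(zero, 7), g(zero, 7)), 3); substituting into the one remaining equation that mentions S gives: tree(plus(2, zero), g(A, 2)) ≐ tree(plus(2, zero), g(tree(plus(g(zero, 7), g(zero, 7)), g(plus(g(zero, 7), g(zero, 7)), 3)), 2)).
Delete trivial equation d ≐ d.
Decompose tree/2: plus(2, zero) ≐ plus(2, zero),  g(A, 2) ≐ g(tree(plus(g(zero, 7), g(zero, 7)), g(plus(g(zero, 7), g(zero, 7)), 3)), 2).
Delete trivial equation plus(2, zero) ≐ plus(2, zero).
Decompose g/2: A ≐ tree(plus(g(zero, 7), g(zero, 7)), g(plus(g(zero, 7), g(zero, 7)), 3)),  2 ≐ 2.
Bind A := tree(plus(g(zero, 7), g(zero, 7)), g(plus(g(zero, 7), g(zero, 7)), 3)); no other remaining equation mentions A.
Delete trivial equation 2 ≐ 2.
MGU = { U ↦ plus(g(zero, 7), g(zero, 7)), B ↦ g(plus(g(zero, 7), g(zero, 7)), 3), L ↦ g(zero, 7), S ↦ g(plus(g(zero, 7), g(zero, 7)), 3), A ↦ tree(plus(g(zero, 7), g(zero, 7)), g(plus(g(zero, 7), g(zero, 7)), 3)) }, so S ↦ g(plus(g(zero, 7), g(zero, 7)), 3).

g(plus(g(zero, 7), g(zero, 7)), 3)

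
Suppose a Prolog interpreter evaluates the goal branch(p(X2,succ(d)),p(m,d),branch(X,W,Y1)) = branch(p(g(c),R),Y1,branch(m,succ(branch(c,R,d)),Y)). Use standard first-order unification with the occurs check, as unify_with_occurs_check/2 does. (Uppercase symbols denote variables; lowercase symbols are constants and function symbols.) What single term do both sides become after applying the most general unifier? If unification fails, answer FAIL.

branch(p(g(c),succ(d)),p(m,d),branch(m,succ(branch(c,succ(d),d)),p(m,d)))

Decompose branch/3: p(X2,succ(d)) = p(g(c),R),  p(m,d) = Y1,  branch(X,W,Y1) = branch(m,succ(branch(c,R,d)),Y).
Decompose p/2: X2 = g(c),  succ(d) = R.
Bind X2 := g(c); no other remaining equation mentions X2.
Bind R := succ(d); substituting into the one remaining equation that mentions R gives: branch(X,W,Y1) = branch(m,succ(branch(c,succ(d),d)),Y).
Bind Y1 := p(m,d); substituting into the remaining equation gives: branch(X,W,p(m,d)) = branch(m,succ(branch(c,succ(d),d)),Y).
Decompose branch/3: X = m,  W = succ(branch(c,succ(d),d)),  p(m,d) = Y.
Bind X := m; no other remaining equation mentions X.
Bind W := succ(branch(c,succ(d),d)); no other remaining equation mentions W.
Bind Y := p(m,d).
Applying the MGU to either side gives branch(p(g(c),succ(d)),p(m,d),branch(m,succ(branch(c,succ(d),d)),p(m,d))).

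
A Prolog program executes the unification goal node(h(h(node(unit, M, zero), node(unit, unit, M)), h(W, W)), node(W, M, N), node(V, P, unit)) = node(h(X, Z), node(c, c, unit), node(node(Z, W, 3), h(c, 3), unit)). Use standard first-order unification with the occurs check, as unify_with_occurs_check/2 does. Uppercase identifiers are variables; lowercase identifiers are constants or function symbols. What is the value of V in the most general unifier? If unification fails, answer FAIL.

node(h(c, c), c, 3)

Decompose node/3: h(h(node(unit, M, zero), node(unit, unit, M)), h(W, W)) = h(X, Z),  node(W, M, N) = node(c, c, unit),  node(V, P, unit) = node(node(Z, W, 3), h(c, 3), unit).
Decompose h/2: h(node(unit, M, zero), node(unit, unit, M)) = X,  h(W, W) = Z.
Bind X := h(node(unit, M, zero), node(unit, unit, M)); no other remaining equation mentions X.
Bind Z := h(W, W); substituting into the one remaining equation that mentions Z gives: node(V, P, unit) = node(node(h(W, W), W, 3), h(c, 3), unit).
Decompose node/3: W = c,  M = c,  N = unit.
Bind W := c; substituting into the one remaining equation that mentions W gives: node(V, P, unit) = node(node(h(c, c), c, 3), h(c, 3), unit). Substituting into the earlier binding gives Z := h(c, c).
Bind M := c; no other remaining equation mentions M. Substituting into the earlier binding gives X := h(node(unit, c, zero), node(unit, unit, c)).
Bind N := unit; no other remaining equation mentions N.
Decompose node/3: V = node(h(c, c), c, 3),  P = h(c, 3),  unit = unit.
Bind V := node(h(c, c), c, 3); no other remaining equation mentions V.
Bind P := h(c, 3); no other remaining equation mentions P.
Delete trivial equation unit = unit.
MGU = { X -> h(node(unit, c, zero), node(unit, unit, c)), Z -> h(c, c), W -> c, M -> c, N -> unit, V -> node(h(c, c), c, 3), P -> h(c, 3) }, so V -> node(h(c, c), c, 3).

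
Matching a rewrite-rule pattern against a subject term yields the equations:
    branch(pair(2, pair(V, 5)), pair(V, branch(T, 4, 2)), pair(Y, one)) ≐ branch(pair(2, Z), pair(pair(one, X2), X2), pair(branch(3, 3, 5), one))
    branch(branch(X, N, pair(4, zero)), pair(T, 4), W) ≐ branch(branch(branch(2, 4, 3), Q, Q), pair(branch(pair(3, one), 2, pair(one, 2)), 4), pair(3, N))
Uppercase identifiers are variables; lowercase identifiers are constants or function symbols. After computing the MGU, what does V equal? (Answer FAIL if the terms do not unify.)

pair(one, branch(branch(pair(3, one), 2, pair(one, 2)), 4, 2))

Decompose branch/3: pair(2, pair(V, 5)) ≐ pair(2, Z),  pair(V, branch(T, 4, 2)) ≐ pair(pair(one, X2), X2),  pair(Y, one) ≐ pair(branch(3, 3, 5), one).
Decompose pair/2: 2 ≐ 2,  pair(V, 5) ≐ Z.
Delete trivial equation 2 ≐ 2.
Bind Z := pair(V, 5); no other remaining equation mentions Z.
Decompose pair/2: V ≐ pair(one, X2),  branch(T, 4, 2) ≐ X2.
Bind V := pair(one, X2); no other remaining equation mentions V. Substituting into the earlier binding gives Z := pair(pair(one, X2), 5).
Bind X2 := branch(T, 4, 2); no other remaining equation mentions X2. Substituting into the earlier bindings gives Z := pair(pair(one, branch(T, 4, 2)), 5), V := pair(one, branch(T, 4, 2)).
Decompose pair/2: Y ≐ branch(3, 3, 5),  one ≐ one.
Bind Y := branch(3, 3, 5); no other remaining equation mentions Y.
Delete trivial equation one ≐ one.
Decompose branch/3: branch(X, N, pair(4, zero)) ≐ branch(branch(2, 4, 3), Q, Q),  pair(T, 4) ≐ pair(branch(pair(3, one), 2, pair(one, 2)), 4),  W ≐ pair(3, N).
Decompose branch/3: X ≐ branch(2, 4, 3),  N ≐ Q,  pair(4, zero) ≐ Q.
Bind X := branch(2, 4, 3); no other remaining equation mentions X.
Bind N := Q; substituting into the one remaining equation that mentions N gives: W ≐ pair(3, Q).
Bind Q := pair(4, zero); substituting into the one remaining equation that mentions Q gives: W ≐ pair(3, pair(4, zero)). Substituting into the earlier binding gives N := pair(4, zero).
Decompose pair/2: T ≐ branch(pair(3, one), 2, pair(one, 2)),  4 ≐ 4.
Bind T := branch(pair(3, one), 2, pair(one, 2)); no other remaining equation mentions T. Substituting into the earlier bindings gives Z := pair(pair(one, branch(branch(pair(3, one), 2, pair(one, 2)), 4, 2)), 5), V := pair(one, branch(branch(pair(3, one), 2, pair(one, 2)), 4, 2)), X2 := branch(branch(pair(3, one), 2, pair(one, 2)), 4, 2).
Delete trivial equation 4 ≐ 4.
Bind W := pair(3, pair(4, zero)).
MGU = { Z := pair(pair(one, branch(branch(pair(3, one), 2, pair(one, 2)), 4, 2)), 5), V := pair(one, branch(branch(pair(3, one), 2, pair(one, 2)), 4, 2)), X2 := branch(branch(pair(3, one), 2, pair(one, 2)), 4, 2), Y := branch(3, 3, 5), X := branch(2, 4, 3), N := pair(4, zero), Q := pair(4, zero), T := branch(pair(3, one), 2, pair(one, 2)), W := pair(3, pair(4, zero)) }, so V := pair(one, branch(branch(pair(3, one), 2, pair(one, 2)), 4, 2)).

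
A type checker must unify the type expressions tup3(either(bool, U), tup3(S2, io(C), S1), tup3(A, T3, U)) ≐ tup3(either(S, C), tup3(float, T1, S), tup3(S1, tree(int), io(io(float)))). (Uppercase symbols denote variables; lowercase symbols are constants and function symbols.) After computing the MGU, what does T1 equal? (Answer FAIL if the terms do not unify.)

io(io(io(float)))

Decompose tup3/3: either(bool, U) ≐ either(S, C),  tup3(S2, io(C), S1) ≐ tup3(float, T1, S),  tup3(A, T3, U) ≐ tup3(S1, tree(int), io(io(float))).
Decompose either/2: bool ≐ S,  U ≐ C.
Bind S := bool; substituting into the one remaining equation that mentions S gives: tup3(S2, io(C), S1) ≐ tup3(float, T1, bool).
Bind U := C; substituting into the one remaining equation that mentions U gives: tup3(A, T3, C) ≐ tup3(S1, tree(int), io(io(float))).
Decompose tup3/3: S2 ≐ float,  io(C) ≐ T1,  S1 ≐ bool.
Bind S2 := float; no other remaining equation mentions S2.
Bind T1 := io(C); no other remaining equation mentions T1.
Bind S1 := bool; substituting into the remaining equation gives: tup3(A, T3, C) ≐ tup3(bool, tree(int), io(io(float))).
Decompose tup3/3: A ≐ bool,  T3 ≐ tree(int),  C ≐ io(io(float)).
Bind A := bool; no other remaining equation mentions A.
Bind T3 := tree(int); no other remaining equation mentions T3.
Bind C := io(io(float)). Substituting into the earlier bindings gives U := io(io(float)), T1 := io(io(io(float))).
MGU = { S := bool, U := io(io(float)), S2 := float, T1 := io(io(io(float))), S1 := bool, A := bool, T3 := tree(int), C := io(io(float)) }, so T1 := io(io(io(float))).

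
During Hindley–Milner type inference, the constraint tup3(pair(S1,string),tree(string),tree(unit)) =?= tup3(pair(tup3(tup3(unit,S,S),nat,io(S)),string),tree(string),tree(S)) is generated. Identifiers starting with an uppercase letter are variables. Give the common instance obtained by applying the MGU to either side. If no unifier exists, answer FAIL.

Decompose tup3/3: pair(S1,string) =?= pair(tup3(tup3(unit,S,S),nat,io(S)),string),  tree(string) =?= tree(string),  tree(unit) =?= tree(S).
Decompose pair/2: S1 =?= tup3(tup3(unit,S,S),nat,io(S)),  string =?= string.
Bind S1 := tup3(tup3(unit,S,S),nat,io(S)); no other remaining equation mentions S1.
Delete trivial equation string =?= string.
Delete trivial equation tree(string) =?= tree(string).
Decompose tree/1: unit =?= S.
Bind S := unit. Substituting into the earlier binding gives S1 := tup3(tup3(unit,unit,unit),nat,io(unit)).
Applying the MGU to either side gives tup3(pair(tup3(tup3(unit,unit,unit),nat,io(unit)),string),tree(string),tree(unit)).

tup3(pair(tup3(tup3(unit,unit,unit),nat,io(unit)),string),tree(string),tree(unit))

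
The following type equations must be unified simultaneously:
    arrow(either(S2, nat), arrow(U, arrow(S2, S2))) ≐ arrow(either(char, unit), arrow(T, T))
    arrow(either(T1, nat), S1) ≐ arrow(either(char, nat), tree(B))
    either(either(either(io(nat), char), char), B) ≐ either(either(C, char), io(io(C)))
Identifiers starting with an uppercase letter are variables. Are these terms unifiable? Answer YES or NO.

Decompose arrow/2: either(S2, nat) ≐ either(char, unit),  arrow(U, arrow(S2, S2)) ≐ arrow(T, T).
Decompose either/2: S2 ≐ char,  nat ≐ unit.
Bind S2 := char; substituting into the one remaining equation that mentions S2 gives: arrow(U, arrow(char, char)) ≐ arrow(T, T).
Clash: constants nat and unit differ; no unifier exists.

NO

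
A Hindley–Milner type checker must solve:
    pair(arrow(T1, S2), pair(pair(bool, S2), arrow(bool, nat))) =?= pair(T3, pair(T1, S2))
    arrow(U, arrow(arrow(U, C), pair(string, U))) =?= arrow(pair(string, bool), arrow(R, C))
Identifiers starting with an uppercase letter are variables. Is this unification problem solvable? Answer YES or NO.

YES

Decompose pair/2: arrow(T1, S2) =?= T3,  pair(pair(bool, S2), arrow(bool, nat)) =?= pair(T1, S2).
Bind T3 := arrow(T1, S2); no other remaining equation mentions T3.
Decompose pair/2: pair(bool, S2) =?= T1,  arrow(bool, nat) =?= S2.
Bind T1 := pair(bool, S2); no other remaining equation mentions T1. Substituting into the earlier binding gives T3 := arrow(pair(bool, S2), S2).
Bind S2 := arrow(bool, nat); no other remaining equation mentions S2. Substituting into the earlier bindings gives T3 := arrow(pair(bool, arrow(bool, nat)), arrow(bool, nat)), T1 := pair(bool, arrow(bool, nat)).
Decompose arrow/2: U =?= pair(string, bool),  arrow(arrow(U, C), pair(string, U)) =?= arrow(R, C).
Bind U := pair(string, bool); substituting into the remaining equation gives: arrow(arrow(pair(string, bool), C), pair(string, pair(string, bool))) =?= arrow(R, C).
Decompose arrow/2: arrow(pair(string, bool), C) =?= R,  pair(string, pair(string, bool)) =?= C.
Bind R := arrow(pair(string, bool), C); no other remaining equation mentions R.
Bind C := pair(string, pair(string, bool)). Substituting into the earlier binding gives R := arrow(pair(string, bool), pair(string, pair(string, bool))).
No equations remain and no clash or occurs-check failure arose, so a unifier exists.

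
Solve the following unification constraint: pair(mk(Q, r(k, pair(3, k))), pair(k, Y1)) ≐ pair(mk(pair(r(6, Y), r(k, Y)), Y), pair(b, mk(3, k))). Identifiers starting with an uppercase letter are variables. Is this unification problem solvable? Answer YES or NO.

NO

Decompose pair/2: mk(Q, r(k, pair(3, k))) ≐ mk(pair(r(6, Y), r(k, Y)), Y),  pair(k, Y1) ≐ pair(b, mk(3, k)).
Decompose mk/2: Q ≐ pair(r(6, Y), r(k, Y)),  r(k, pair(3, k)) ≐ Y.
Bind Q := pair(r(6, Y), r(k, Y)); no other remaining equation mentions Q.
Bind Y := r(k, pair(3, k)); no other remaining equation mentions Y. Substituting into the earlier binding gives Q := pair(r(6, r(k, pair(3, k))), r(k, r(k, pair(3, k)))).
Decompose pair/2: k ≐ b,  Y1 ≐ mk(3, k).
Clash: constants k and b differ; no unifier exists.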